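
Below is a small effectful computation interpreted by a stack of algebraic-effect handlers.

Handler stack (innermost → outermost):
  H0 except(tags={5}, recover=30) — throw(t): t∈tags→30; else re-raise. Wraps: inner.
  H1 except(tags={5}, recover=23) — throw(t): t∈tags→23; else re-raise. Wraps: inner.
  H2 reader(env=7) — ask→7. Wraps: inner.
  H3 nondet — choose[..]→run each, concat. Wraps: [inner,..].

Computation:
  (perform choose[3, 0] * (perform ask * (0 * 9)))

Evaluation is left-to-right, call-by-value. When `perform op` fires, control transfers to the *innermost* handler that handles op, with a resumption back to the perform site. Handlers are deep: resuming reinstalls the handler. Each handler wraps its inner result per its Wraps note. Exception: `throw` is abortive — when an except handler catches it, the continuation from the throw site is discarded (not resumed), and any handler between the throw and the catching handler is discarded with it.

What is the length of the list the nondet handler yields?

Answer: 2

Working:
choose[3, 0] @ H3
  branch[0] choose=3:
    ask @ H2 ⇒ 7
    H0 returns 0
    H1 returns 0
    H2 returns 0
    H3 returns [0]
  branch[1] choose=0:
    ask @ H2 ⇒ 7
    H0 returns 0
    H1 returns 0
    H2 returns 0
    H3 returns [0]
= [0, 0]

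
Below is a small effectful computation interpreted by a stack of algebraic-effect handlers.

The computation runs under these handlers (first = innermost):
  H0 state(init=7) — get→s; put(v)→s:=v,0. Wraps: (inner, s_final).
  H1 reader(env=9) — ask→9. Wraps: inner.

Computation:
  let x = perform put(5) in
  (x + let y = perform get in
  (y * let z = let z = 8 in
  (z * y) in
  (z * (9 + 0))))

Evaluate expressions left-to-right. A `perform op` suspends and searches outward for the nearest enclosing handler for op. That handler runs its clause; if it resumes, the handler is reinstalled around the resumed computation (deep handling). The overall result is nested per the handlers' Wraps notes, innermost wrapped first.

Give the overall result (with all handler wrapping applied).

Answer: (1800, 5)

Evaluation trace:
put(5) @ H0 ⇒ s:=5
get @ H0 ⇒ 5
H0 returns (1800, 5)
H1 returns (1800, 5)
= (1800, 5)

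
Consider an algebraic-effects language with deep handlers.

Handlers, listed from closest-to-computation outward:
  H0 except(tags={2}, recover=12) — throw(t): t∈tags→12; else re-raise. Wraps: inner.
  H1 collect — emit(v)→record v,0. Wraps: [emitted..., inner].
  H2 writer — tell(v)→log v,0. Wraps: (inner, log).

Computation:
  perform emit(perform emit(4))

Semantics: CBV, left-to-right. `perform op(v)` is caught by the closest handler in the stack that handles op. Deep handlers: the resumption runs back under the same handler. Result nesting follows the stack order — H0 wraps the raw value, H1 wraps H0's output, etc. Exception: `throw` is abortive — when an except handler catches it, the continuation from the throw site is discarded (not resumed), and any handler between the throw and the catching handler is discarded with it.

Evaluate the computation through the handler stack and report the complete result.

Step-by-step:
emit(4) @ H1 ⇒ out+=4
emit(0) @ H1 ⇒ out+=0
H0 returns 0
H1 returns [4, 0, 0]
H2 returns ([4, 0, 0], ())
= ([4, 0, 0], ())

Answer: ([4, 0, 0], ())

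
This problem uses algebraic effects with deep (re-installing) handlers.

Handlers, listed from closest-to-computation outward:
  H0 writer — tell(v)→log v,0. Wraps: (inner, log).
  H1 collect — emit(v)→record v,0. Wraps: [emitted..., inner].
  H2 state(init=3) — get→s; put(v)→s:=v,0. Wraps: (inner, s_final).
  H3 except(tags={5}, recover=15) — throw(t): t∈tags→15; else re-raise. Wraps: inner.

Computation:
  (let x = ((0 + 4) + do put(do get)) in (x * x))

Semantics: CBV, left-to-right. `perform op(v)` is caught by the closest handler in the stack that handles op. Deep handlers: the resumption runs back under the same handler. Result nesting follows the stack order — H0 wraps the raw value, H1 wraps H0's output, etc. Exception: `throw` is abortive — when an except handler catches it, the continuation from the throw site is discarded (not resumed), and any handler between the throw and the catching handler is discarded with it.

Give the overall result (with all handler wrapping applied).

Step-by-step:
get @ H2 ⇒ 3
put(3) @ H2 ⇒ s:=3
H0 returns (16, ())
H1 returns [(16, ())]
H2 returns ([(16, ())], 3)
H3 returns ([(16, ())], 3)
= ([(16, ())], 3)

Answer: ([(16, ())], 3)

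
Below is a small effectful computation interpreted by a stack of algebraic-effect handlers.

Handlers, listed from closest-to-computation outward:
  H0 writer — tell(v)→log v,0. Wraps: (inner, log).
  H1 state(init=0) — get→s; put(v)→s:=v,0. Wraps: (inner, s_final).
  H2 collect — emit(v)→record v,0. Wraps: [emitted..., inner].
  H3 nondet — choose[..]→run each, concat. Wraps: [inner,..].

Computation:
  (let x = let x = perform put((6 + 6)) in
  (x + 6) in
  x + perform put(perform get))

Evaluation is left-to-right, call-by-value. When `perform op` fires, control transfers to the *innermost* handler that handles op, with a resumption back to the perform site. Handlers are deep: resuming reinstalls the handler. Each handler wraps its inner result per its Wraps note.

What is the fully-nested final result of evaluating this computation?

Evaluation trace:
put(12) @ H1 ⇒ s:=12
get @ H1 ⇒ 12
put(12) @ H1 ⇒ s:=12
H0 returns (6, ())
H1 returns ((6, ()), 12)
H2 returns [((6, ()), 12)]
H3 returns [[((6, ()), 12)]]
= [[((6, ()), 12)]]

Answer: [[((6, ()), 12)]]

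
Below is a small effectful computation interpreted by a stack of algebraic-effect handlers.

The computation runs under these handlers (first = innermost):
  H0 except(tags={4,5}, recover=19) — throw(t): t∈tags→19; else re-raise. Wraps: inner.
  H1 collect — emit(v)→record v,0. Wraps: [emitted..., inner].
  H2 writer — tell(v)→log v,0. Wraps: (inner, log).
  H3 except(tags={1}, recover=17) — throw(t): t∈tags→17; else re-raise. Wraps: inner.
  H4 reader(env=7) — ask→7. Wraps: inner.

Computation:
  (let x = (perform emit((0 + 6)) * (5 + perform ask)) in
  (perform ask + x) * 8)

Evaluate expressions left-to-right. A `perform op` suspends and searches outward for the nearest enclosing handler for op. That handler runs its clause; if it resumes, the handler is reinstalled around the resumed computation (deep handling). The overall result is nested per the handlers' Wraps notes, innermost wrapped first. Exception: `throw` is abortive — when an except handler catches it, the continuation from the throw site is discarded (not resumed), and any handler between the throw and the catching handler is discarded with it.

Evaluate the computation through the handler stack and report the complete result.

Step-by-step:
emit(6) @ H1 ⇒ out+=6
ask @ H4 ⇒ 7
ask @ H4 ⇒ 7
H0 returns 56
H1 returns [6, 56]
H2 returns ([6, 56], ())
H3 returns ([6, 56], ())
H4 returns ([6, 56], ())
= ([6, 56], ())

Answer: ([6, 56], ())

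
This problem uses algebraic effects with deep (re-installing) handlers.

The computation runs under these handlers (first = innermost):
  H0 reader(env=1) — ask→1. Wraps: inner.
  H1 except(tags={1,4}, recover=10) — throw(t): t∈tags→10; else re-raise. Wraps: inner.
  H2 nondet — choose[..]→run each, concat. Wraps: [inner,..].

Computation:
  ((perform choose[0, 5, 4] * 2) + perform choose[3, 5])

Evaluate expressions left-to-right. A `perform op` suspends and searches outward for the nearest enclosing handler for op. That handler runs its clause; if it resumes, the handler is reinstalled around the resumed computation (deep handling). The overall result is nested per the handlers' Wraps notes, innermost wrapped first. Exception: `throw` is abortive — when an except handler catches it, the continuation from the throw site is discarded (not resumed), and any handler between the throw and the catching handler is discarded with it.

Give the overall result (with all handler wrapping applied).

Step-by-step:
choose[0, 5, 4] @ H2
  branch[0] choose=0:
    choose[3, 5] @ H2
      branch[0] choose=3:
        H0 returns 3
        H1 returns 3
        H2 returns [3]
      branch[1] choose=5:
        H0 returns 5
        H1 returns 5
        H2 returns [5]
  branch[1] choose=5:
    choose[3, 5] @ H2
      branch[0] choose=3:
        H0 returns 13
        H1 returns 13
        H2 returns [13]
      branch[1] choose=5:
        H0 returns 15
        H1 returns 15
        H2 returns [15]
  branch[2] choose=4:
    choose[3, 5] @ H2
      branch[0] choose=3:
        H0 returns 11
        H1 returns 11
        H2 returns [11]
      branch[1] choose=5:
        H0 returns 13
        H1 returns 13
        H2 returns [13]
= [3, 5, 13, 15, 11, 13]

Answer: [3, 5, 13, 15, 11, 13]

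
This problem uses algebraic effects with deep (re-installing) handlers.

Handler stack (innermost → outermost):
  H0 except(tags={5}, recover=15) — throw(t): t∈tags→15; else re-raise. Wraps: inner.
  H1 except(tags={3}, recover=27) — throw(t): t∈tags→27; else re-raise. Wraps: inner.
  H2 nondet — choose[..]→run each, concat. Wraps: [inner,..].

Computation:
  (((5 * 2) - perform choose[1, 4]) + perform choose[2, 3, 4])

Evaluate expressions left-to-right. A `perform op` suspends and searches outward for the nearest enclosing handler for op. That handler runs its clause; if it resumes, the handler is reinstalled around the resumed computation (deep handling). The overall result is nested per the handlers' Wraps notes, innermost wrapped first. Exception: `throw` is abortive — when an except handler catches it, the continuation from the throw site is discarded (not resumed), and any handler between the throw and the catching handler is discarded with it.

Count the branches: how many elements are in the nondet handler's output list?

Working:
choose[1, 4] @ H2
  branch[0] choose=1:
    choose[2, 3, 4] @ H2
      branch[0] choose=2:
        H0 returns 11
        H1 returns 11
        H2 returns [11]
      branch[1] choose=3:
        H0 returns 12
        H1 returns 12
        H2 returns [12]
      branch[2] choose=4:
        H0 returns 13
        H1 returns 13
        H2 returns [13]
  branch[1] choose=4:
    choose[2, 3, 4] @ H2
      branch[0] choose=2:
        H0 returns 8
        H1 returns 8
        H2 returns [8]
      branch[1] choose=3:
        H0 returns 9
        H1 returns 9
        H2 returns [9]
      branch[2] choose=4:
        H0 returns 10
        H1 returns 10
        H2 returns [10]
= [11, 12, 13, 8, 9, 10]

Answer: 6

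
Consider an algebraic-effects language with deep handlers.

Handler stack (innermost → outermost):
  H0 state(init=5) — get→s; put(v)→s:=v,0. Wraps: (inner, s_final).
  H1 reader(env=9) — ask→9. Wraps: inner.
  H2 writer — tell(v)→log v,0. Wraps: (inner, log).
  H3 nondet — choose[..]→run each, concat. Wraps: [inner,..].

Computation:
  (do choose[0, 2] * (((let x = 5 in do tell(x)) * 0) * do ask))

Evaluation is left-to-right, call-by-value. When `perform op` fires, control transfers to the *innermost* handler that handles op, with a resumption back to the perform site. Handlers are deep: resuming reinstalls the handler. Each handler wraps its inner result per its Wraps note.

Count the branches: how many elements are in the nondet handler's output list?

Working:
choose[0, 2] @ H3
  branch[0] choose=0:
    tell(5) @ H2 ⇒ log+=5
    ask @ H1 ⇒ 9
    H0 returns (0, 5)
    H1 returns (0, 5)
    H2 returns ((0, 5), (5))
    H3 returns [((0, 5), (5))]
  branch[1] choose=2:
    tell(5) @ H2 ⇒ log+=5
    ask @ H1 ⇒ 9
    H0 returns (0, 5)
    H1 returns (0, 5)
    H2 returns ((0, 5), (5))
    H3 returns [((0, 5), (5))]
= [((0, 5), (5)), ((0, 5), (5))]

Answer: 2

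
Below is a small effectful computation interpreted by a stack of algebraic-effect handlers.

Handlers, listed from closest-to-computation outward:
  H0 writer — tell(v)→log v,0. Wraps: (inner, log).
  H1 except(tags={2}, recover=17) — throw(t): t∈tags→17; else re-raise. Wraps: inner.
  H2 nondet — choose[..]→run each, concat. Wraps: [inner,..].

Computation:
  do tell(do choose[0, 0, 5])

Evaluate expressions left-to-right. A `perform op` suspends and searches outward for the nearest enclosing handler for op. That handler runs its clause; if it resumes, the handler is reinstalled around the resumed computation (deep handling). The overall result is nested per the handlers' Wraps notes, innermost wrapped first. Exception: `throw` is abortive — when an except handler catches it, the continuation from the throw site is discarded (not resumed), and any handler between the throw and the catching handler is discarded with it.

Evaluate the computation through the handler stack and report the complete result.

Answer: [(0, (0)), (0, (0)), (0, (5))]

Step-by-step:
choose[0, 0, 5] @ H2
  branch[0] choose=0:
    tell(0) @ H0 ⇒ log+=0
    H0 returns (0, (0))
    H1 returns (0, (0))
    H2 returns [(0, (0))]
  branch[1] choose=0:
    tell(0) @ H0 ⇒ log+=0
    H0 returns (0, (0))
    H1 returns (0, (0))
    H2 returns [(0, (0))]
  branch[2] choose=5:
    tell(5) @ H0 ⇒ log+=5
    H0 returns (0, (5))
    H1 returns (0, (5))
    H2 returns [(0, (5))]
= [(0, (0)), (0, (0)), (0, (5))]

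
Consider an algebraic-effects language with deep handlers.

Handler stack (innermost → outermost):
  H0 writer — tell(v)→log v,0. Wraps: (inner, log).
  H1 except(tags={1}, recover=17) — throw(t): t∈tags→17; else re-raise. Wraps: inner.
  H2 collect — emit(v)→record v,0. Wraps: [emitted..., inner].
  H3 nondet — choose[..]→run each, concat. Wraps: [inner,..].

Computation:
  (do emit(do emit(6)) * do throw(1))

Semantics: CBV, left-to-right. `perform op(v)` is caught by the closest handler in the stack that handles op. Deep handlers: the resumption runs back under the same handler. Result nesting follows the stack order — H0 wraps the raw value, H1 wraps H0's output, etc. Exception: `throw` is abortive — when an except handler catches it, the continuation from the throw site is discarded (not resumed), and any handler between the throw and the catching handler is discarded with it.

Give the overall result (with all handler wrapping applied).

Working:
emit(6) @ H2 ⇒ out+=6
emit(0) @ H2 ⇒ out+=0
throw(1) @ H1 caught ⇒ 17
H2 returns [6, 0, 17]
H3 returns [[6, 0, 17]]
= [[6, 0, 17]]

Answer: [[6, 0, 17]]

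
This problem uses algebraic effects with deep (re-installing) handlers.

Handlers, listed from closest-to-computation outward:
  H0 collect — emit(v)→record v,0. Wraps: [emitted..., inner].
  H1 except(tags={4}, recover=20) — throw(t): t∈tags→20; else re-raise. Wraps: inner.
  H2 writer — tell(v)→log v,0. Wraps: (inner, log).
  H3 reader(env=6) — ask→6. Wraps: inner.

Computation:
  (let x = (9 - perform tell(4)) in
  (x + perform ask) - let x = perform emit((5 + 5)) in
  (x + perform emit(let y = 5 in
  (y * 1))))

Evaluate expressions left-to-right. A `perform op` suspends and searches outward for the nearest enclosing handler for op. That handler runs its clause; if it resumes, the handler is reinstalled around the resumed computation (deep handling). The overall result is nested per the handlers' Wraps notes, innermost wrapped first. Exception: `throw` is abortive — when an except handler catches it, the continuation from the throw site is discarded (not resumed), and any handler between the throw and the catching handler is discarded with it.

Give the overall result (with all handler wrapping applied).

Answer: ([10, 5, 15], (4))

Step-by-step:
tell(4) @ H2 ⇒ log+=4
ask @ H3 ⇒ 6
emit(10) @ H0 ⇒ out+=10
emit(5) @ H0 ⇒ out+=5
H0 returns [10, 5, 15]
H1 returns [10, 5, 15]
H2 returns ([10, 5, 15], (4))
H3 returns ([10, 5, 15], (4))
= ([10, 5, 15], (4))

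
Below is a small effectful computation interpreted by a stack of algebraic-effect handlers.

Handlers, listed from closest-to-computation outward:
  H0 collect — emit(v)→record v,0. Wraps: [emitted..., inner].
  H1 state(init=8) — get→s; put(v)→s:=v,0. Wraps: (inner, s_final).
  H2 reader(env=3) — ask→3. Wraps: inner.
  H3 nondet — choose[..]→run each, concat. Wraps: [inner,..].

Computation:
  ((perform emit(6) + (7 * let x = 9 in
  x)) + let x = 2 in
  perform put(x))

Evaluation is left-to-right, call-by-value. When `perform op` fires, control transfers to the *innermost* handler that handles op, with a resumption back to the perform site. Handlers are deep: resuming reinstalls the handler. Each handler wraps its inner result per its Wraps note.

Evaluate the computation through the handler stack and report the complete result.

Answer: [([6, 63], 2)]

Step-by-step:
emit(6) @ H0 ⇒ out+=6
put(2) @ H1 ⇒ s:=2
H0 returns [6, 63]
H1 returns ([6, 63], 2)
H2 returns ([6, 63], 2)
H3 returns [([6, 63], 2)]
= [([6, 63], 2)]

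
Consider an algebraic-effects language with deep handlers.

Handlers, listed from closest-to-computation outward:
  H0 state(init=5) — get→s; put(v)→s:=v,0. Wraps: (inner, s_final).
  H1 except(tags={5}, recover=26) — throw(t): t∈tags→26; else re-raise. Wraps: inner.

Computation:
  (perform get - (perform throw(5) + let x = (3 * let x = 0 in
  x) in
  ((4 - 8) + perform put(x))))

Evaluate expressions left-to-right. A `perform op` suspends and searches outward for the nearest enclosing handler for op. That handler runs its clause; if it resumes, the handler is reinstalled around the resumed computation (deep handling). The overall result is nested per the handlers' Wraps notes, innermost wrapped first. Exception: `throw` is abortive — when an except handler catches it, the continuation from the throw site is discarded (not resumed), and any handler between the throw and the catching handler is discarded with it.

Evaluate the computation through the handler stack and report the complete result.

Answer: 26

Evaluation trace:
get @ H0 ⇒ 5
throw(5) @ H1 caught ⇒ 26
= 26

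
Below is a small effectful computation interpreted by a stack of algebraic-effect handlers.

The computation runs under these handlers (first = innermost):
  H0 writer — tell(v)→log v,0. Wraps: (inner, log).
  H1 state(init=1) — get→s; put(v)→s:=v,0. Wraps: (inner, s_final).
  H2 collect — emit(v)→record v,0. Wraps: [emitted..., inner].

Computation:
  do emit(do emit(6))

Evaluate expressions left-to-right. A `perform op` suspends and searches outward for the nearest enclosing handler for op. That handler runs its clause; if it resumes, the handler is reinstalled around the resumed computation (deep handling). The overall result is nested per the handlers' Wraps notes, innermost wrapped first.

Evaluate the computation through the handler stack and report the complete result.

Answer: [6, 0, ((0, ()), 1)]

Step-by-step:
emit(6) @ H2 ⇒ out+=6
emit(0) @ H2 ⇒ out+=0
H0 returns (0, ())
H1 returns ((0, ()), 1)
H2 returns [6, 0, ((0, ()), 1)]
= [6, 0, ((0, ()), 1)]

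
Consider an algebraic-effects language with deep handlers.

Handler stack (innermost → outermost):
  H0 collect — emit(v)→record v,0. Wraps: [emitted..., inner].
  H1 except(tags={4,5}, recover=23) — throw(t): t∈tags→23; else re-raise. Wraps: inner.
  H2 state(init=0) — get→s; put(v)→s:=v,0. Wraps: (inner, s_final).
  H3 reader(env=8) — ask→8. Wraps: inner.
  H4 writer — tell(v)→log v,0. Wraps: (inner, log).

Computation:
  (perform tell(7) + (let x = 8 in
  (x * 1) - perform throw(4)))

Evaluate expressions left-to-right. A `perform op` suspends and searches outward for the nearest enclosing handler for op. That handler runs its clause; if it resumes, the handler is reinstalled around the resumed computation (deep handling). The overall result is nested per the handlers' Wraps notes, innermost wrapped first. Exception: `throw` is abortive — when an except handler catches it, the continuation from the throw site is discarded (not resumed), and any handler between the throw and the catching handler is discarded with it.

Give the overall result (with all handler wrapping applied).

Working:
tell(7) @ H4 ⇒ log+=7
throw(4) @ H1 caught ⇒ 23
H2 returns (23, 0)
H3 returns (23, 0)
H4 returns ((23, 0), (7))
= ((23, 0), (7))

Answer: ((23, 0), (7))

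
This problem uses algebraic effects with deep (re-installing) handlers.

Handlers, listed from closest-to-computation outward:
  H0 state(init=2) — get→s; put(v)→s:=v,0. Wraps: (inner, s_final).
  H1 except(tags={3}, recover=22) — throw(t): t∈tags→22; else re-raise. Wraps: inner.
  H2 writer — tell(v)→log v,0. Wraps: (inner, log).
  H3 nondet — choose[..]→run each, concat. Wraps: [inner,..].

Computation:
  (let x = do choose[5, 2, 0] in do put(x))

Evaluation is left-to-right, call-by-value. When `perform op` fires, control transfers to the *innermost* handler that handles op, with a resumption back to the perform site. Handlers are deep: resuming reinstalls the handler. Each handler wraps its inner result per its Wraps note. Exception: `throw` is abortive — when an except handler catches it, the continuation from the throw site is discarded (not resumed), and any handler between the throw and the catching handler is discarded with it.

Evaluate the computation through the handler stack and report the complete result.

Working:
choose[5, 2, 0] @ H3
  branch[0] choose=5:
    put(5) @ H0 ⇒ s:=5
    H0 returns (0, 5)
    H1 returns (0, 5)
    H2 returns ((0, 5), ())
    H3 returns [((0, 5), ())]
  branch[1] choose=2:
    put(2) @ H0 ⇒ s:=2
    H0 returns (0, 2)
    H1 returns (0, 2)
    H2 returns ((0, 2), ())
    H3 returns [((0, 2), ())]
  branch[2] choose=0:
    put(0) @ H0 ⇒ s:=0
    H0 returns (0, 0)
    H1 returns (0, 0)
    H2 returns ((0, 0), ())
    H3 returns [((0, 0), ())]
= [((0, 5), ()), ((0, 2), ()), ((0, 0), ())]

Answer: [((0, 5), ()), ((0, 2), ()), ((0, 0), ())]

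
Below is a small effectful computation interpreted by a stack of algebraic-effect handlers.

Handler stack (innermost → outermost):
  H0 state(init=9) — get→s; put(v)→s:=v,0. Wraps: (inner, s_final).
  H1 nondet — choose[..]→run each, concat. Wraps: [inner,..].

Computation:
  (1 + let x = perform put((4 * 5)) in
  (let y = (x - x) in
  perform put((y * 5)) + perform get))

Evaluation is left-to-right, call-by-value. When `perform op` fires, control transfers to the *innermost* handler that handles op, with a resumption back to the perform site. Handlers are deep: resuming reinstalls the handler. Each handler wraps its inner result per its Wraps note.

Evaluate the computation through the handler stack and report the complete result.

Answer: [(1, 0)]

Step-by-step:
put(20) @ H0 ⇒ s:=20
put(0) @ H0 ⇒ s:=0
get @ H0 ⇒ 0
H0 returns (1, 0)
H1 returns [(1, 0)]
= [(1, 0)]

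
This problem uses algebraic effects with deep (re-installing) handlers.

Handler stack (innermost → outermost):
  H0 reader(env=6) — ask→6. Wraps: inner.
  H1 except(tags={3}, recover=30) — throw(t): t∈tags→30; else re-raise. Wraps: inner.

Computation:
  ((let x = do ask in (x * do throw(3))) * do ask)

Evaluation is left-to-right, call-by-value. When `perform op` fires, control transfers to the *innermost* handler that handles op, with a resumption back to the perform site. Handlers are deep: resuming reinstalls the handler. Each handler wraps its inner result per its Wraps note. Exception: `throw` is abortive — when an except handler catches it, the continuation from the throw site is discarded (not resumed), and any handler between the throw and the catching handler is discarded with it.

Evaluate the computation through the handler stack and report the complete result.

Evaluation trace:
ask @ H0 ⇒ 6
throw(3) @ H1 caught ⇒ 30
= 30

Answer: 30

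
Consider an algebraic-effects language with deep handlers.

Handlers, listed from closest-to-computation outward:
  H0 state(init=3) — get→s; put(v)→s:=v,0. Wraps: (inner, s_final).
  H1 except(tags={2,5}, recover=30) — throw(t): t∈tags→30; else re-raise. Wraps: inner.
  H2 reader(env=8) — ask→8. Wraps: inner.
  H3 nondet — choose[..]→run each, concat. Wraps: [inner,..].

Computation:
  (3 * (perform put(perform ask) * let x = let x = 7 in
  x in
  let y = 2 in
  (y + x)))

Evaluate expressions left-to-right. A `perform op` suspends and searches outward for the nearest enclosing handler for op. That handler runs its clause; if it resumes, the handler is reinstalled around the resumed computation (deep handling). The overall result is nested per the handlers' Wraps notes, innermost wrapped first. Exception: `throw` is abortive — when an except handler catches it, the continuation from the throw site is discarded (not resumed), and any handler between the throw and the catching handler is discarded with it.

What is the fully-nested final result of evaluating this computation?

Step-by-step:
ask @ H2 ⇒ 8
put(8) @ H0 ⇒ s:=8
H0 returns (0, 8)
H1 returns (0, 8)
H2 returns (0, 8)
H3 returns [(0, 8)]
= [(0, 8)]

Answer: [(0, 8)]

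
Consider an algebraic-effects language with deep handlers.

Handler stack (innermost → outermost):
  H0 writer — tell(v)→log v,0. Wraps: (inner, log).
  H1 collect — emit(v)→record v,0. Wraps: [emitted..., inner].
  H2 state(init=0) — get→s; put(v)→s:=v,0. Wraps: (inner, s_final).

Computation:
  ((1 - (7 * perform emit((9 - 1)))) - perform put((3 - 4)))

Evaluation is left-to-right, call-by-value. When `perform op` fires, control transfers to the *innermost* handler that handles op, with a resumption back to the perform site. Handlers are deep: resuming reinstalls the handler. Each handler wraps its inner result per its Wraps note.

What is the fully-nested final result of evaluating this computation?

Answer: ([8, (1, ())], -1)

Working:
emit(8) @ H1 ⇒ out+=8
put(-1) @ H2 ⇒ s:=-1
H0 returns (1, ())
H1 returns [8, (1, ())]
H2 returns ([8, (1, ())], -1)
= ([8, (1, ())], -1)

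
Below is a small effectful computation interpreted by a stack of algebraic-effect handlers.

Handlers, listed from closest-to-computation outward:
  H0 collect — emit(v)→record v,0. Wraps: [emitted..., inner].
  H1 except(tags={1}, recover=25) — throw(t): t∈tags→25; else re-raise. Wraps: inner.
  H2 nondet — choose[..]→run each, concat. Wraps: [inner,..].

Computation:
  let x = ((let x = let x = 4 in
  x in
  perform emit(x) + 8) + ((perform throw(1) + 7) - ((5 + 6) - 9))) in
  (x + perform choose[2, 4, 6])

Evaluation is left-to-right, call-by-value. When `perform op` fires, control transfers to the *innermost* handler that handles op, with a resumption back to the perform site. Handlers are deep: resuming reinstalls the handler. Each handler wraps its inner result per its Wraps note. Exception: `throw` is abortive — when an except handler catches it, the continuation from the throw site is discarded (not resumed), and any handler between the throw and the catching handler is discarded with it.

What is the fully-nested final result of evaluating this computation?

Answer: [25]

Evaluation trace:
emit(4) @ H0 ⇒ out+=4
throw(1) @ H1 caught ⇒ 25
H2 returns [25]
= [25]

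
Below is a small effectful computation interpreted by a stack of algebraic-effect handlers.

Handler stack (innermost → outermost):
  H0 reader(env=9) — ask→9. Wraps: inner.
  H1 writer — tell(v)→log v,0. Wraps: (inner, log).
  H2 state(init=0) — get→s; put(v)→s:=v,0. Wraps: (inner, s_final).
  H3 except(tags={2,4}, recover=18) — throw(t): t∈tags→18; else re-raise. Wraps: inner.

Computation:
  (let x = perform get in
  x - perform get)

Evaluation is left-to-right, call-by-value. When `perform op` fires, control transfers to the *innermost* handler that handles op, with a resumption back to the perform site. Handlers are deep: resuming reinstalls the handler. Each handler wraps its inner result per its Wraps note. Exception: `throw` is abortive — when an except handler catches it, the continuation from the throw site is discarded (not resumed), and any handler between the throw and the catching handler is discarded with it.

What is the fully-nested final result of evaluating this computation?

Answer: ((0, ()), 0)

Working:
get @ H2 ⇒ 0
get @ H2 ⇒ 0
H0 returns 0
H1 returns (0, ())
H2 returns ((0, ()), 0)
H3 returns ((0, ()), 0)
= ((0, ()), 0)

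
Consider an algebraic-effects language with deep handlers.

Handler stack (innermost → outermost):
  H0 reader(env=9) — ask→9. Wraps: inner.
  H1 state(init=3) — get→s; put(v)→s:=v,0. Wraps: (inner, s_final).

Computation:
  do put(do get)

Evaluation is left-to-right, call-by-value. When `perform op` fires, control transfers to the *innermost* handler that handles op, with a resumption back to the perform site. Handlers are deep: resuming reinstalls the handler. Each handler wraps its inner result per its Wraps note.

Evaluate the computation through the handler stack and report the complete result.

Answer: (0, 3)

Evaluation trace:
get @ H1 ⇒ 3
put(3) @ H1 ⇒ s:=3
H0 returns 0
H1 returns (0, 3)
= (0, 3)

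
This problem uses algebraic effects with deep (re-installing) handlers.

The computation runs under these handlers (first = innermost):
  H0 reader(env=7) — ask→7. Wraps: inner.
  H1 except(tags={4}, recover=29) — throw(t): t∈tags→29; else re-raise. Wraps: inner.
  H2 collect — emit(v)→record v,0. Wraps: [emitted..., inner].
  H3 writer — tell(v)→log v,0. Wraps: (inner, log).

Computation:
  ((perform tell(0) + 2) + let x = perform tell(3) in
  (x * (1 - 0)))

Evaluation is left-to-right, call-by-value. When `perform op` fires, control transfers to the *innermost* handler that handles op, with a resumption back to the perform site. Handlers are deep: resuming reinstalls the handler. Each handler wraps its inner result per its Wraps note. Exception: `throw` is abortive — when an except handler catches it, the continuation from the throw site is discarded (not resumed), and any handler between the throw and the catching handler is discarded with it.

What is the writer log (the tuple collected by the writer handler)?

Step-by-step:
tell(0) @ H3 ⇒ log+=0
tell(3) @ H3 ⇒ log+=3
H0 returns 2
H1 returns 2
H2 returns [2]
H3 returns ([2], (0, 3))
= ([2], (0, 3))

Answer: (0, 3)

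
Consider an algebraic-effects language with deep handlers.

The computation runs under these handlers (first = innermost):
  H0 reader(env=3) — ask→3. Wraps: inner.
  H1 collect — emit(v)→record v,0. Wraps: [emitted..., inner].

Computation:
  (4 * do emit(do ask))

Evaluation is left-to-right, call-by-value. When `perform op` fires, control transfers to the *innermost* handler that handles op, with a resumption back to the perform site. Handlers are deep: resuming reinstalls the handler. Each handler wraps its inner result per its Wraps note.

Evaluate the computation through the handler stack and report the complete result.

Answer: [3, 0]

Working:
ask @ H0 ⇒ 3
emit(3) @ H1 ⇒ out+=3
H0 returns 0
H1 returns [3, 0]
= [3, 0]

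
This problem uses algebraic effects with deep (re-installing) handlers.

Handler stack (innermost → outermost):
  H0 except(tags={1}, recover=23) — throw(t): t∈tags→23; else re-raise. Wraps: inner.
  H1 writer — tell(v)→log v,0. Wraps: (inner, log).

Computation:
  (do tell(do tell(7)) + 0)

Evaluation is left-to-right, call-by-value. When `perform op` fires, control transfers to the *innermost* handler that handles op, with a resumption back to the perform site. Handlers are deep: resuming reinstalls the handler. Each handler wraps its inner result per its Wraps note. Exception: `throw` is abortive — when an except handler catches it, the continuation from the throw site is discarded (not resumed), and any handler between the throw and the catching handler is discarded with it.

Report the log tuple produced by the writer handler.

Answer: (7, 0)

Evaluation trace:
tell(7) @ H1 ⇒ log+=7
tell(0) @ H1 ⇒ log+=0
H0 returns 0
H1 returns (0, (7, 0))
= (0, (7, 0))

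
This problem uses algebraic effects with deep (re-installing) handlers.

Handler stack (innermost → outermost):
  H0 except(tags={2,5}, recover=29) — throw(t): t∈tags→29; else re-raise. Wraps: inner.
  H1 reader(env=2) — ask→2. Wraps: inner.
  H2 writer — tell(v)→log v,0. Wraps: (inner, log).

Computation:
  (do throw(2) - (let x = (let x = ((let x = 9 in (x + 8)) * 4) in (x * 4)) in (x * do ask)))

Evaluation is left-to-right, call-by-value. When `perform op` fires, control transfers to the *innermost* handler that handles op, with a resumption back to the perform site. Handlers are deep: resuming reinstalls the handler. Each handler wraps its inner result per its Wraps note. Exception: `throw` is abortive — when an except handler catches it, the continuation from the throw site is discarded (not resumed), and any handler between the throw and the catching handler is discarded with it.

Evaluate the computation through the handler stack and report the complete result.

Answer: (29, ())

Evaluation trace:
throw(2) @ H0 caught ⇒ 29
H1 returns 29
H2 returns (29, ())
= (29, ())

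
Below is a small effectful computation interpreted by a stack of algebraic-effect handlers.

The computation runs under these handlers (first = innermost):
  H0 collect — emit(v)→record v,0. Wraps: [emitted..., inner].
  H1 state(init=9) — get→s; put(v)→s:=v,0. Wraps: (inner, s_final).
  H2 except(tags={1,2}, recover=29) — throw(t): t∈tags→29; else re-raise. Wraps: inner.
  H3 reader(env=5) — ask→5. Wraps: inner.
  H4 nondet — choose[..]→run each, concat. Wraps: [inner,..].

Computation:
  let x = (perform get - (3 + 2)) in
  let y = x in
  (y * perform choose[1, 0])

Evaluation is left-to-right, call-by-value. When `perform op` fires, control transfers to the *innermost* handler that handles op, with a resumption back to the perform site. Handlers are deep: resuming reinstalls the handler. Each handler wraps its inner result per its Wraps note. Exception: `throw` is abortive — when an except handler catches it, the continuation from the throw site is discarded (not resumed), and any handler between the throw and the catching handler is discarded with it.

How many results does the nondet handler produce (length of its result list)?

Answer: 2

Step-by-step:
get @ H1 ⇒ 9
choose[1, 0] @ H4
  branch[0] choose=1:
    H0 returns [4]
    H1 returns ([4], 9)
    H2 returns ([4], 9)
    H3 returns ([4], 9)
    H4 returns [([4], 9)]
  branch[1] choose=0:
    H0 returns [0]
    H1 returns ([0], 9)
    H2 returns ([0], 9)
    H3 returns ([0], 9)
    H4 returns [([0], 9)]
= [([4], 9), ([0], 9)]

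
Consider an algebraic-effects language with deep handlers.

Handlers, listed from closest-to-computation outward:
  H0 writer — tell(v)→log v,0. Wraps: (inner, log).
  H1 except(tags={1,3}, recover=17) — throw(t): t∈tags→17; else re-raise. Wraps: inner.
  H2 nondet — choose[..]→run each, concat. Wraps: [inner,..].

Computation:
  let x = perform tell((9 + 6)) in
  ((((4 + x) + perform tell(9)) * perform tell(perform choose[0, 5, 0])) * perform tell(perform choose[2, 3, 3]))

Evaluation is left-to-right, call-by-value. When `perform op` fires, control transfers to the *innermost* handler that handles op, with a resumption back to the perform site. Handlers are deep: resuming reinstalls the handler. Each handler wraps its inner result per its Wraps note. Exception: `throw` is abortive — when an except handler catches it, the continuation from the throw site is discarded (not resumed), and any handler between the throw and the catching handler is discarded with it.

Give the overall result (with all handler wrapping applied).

Answer: [(0, (15, 9, 0, 2)), (0, (15, 9, 0, 3)), (0, (15, 9, 0, 3)), (0, (15, 9, 5, 2)), (0, (15, 9, 5, 3)), (0, (15, 9, 5, 3)), (0, (15, 9, 0, 2)), (0, (15, 9, 0, 3)), (0, (15, 9, 0, 3))]

Working:
tell(15) @ H0 ⇒ log+=15
tell(9) @ H0 ⇒ log+=9
choose[0, 5, 0] @ H2
  branch[0] choose=0:
    tell(0) @ H0 ⇒ log+=0
    choose[2, 3, 3] @ H2
      branch[0] choose=2:
        tell(2) @ H0 ⇒ log+=2
        H0 returns (0, (15, 9, 0, 2))
        H1 returns (0, (15, 9, 0, 2))
        H2 returns [(0, (15, 9, 0, 2))]
      branch[1] choose=3:
        tell(3) @ H0 ⇒ log+=3
        H0 returns (0, (15, 9, 0, 3))
        H1 returns (0, (15, 9, 0, 3))
        H2 returns [(0, (15, 9, 0, 3))]
      branch[2] choose=3:
        tell(3) @ H0 ⇒ log+=3
        H0 returns (0, (15, 9, 0, 3))
        H1 returns (0, (15, 9, 0, 3))
        H2 returns [(0, (15, 9, 0, 3))]
  branch[1] choose=5:
    tell(5) @ H0 ⇒ log+=5
    choose[2, 3, 3] @ H2
      branch[0] choose=2:
        tell(2) @ H0 ⇒ log+=2
        H0 returns (0, (15, 9, 5, 2))
        H1 returns (0, (15, 9, 5, 2))
        H2 returns [(0, (15, 9, 5, 2))]
      branch[1] choose=3:
        tell(3) @ H0 ⇒ log+=3
        H0 returns (0, (15, 9, 5, 3))
        H1 returns (0, (15, 9, 5, 3))
        H2 returns [(0, (15, 9, 5, 3))]
      branch[2] choose=3:
        tell(3) @ H0 ⇒ log+=3
        H0 returns (0, (15, 9, 5, 3))
        H1 returns (0, (15, 9, 5, 3))
        H2 returns [(0, (15, 9, 5, 3))]
  branch[2] choose=0:
    tell(0) @ H0 ⇒ log+=0
    choose[2, 3, 3] @ H2
      branch[0] choose=2:
        tell(2) @ H0 ⇒ log+=2
        H0 returns (0, (15, 9, 0, 2))
        H1 returns (0, (15, 9, 0, 2))
        H2 returns [(0, (15, 9, 0, 2))]
      branch[1] choose=3:
        tell(3) @ H0 ⇒ log+=3
        H0 returns (0, (15, 9, 0, 3))
        H1 returns (0, (15, 9, 0, 3))
        H2 returns [(0, (15, 9, 0, 3))]
      branch[2] choose=3:
        tell(3) @ H0 ⇒ log+=3
        H0 returns (0, (15, 9, 0, 3))
        H1 returns (0, (15, 9, 0, 3))
        H2 returns [(0, (15, 9, 0, 3))]
= [(0, (15, 9, 0, 2)), (0, (15, 9, 0, 3)), (0, (15, 9, 0, 3)), (0, (15, 9, 5, 2)), (0, (15, 9, 5, 3)), (0, (15, 9, 5, 3)), (0, (15, 9, 0, 2)), (0, (15, 9, 0, 3)), (0, (15, 9, 0, 3))]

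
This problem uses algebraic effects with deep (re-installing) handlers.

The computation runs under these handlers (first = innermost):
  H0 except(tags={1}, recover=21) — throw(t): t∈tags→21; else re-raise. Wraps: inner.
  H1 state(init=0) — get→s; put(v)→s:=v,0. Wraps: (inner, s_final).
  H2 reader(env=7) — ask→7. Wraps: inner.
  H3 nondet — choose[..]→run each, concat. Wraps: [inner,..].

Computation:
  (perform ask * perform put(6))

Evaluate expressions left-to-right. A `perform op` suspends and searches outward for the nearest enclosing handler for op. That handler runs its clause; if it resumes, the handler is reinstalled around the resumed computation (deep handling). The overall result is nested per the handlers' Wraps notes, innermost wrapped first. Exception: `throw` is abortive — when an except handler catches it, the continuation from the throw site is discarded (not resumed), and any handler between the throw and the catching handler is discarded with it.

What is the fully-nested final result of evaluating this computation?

Evaluation trace:
ask @ H2 ⇒ 7
put(6) @ H1 ⇒ s:=6
H0 returns 0
H1 returns (0, 6)
H2 returns (0, 6)
H3 returns [(0, 6)]
= [(0, 6)]

Answer: [(0, 6)]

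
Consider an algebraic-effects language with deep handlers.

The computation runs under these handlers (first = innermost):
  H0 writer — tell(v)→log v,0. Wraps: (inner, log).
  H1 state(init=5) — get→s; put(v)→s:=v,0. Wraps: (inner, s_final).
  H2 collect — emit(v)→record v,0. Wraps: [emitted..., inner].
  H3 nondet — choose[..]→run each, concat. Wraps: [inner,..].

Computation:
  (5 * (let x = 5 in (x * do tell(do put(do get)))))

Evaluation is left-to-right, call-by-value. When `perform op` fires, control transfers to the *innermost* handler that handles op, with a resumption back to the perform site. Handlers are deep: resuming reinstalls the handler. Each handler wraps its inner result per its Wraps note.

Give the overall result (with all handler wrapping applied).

Answer: [[((0, (0)), 5)]]

Working:
get @ H1 ⇒ 5
put(5) @ H1 ⇒ s:=5
tell(0) @ H0 ⇒ log+=0
H0 returns (0, (0))
H1 returns ((0, (0)), 5)
H2 returns [((0, (0)), 5)]
H3 returns [[((0, (0)), 5)]]
= [[((0, (0)), 5)]]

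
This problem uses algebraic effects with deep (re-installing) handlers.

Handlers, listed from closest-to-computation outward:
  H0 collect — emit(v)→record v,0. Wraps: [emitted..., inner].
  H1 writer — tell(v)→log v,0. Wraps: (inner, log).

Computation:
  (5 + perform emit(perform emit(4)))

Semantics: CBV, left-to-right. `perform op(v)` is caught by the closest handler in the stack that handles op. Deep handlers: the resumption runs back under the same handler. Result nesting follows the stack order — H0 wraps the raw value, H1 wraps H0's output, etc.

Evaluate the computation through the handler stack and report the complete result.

Evaluation trace:
emit(4) @ H0 ⇒ out+=4
emit(0) @ H0 ⇒ out+=0
H0 returns [4, 0, 5]
H1 returns ([4, 0, 5], ())
= ([4, 0, 5], ())

Answer: ([4, 0, 5], ())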